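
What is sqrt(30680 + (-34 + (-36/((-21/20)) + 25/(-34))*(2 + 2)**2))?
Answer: 3*sqrt(49064414)/119 ≈ 176.59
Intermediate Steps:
sqrt(30680 + (-34 + (-36/((-21/20)) + 25/(-34))*(2 + 2)**2)) = sqrt(30680 + (-34 + (-36/((-21*1/20)) + 25*(-1/34))*4**2)) = sqrt(30680 + (-34 + (-36/(-21/20) - 25/34)*16)) = sqrt(30680 + (-34 + (-36*(-20/21) - 25/34)*16)) = sqrt(30680 + (-34 + (240/7 - 25/34)*16)) = sqrt(30680 + (-34 + (7985/238)*16)) = sqrt(30680 + (-34 + 63880/119)) = sqrt(30680 + 59834/119) = sqrt(3710754/119) = 3*sqrt(49064414)/119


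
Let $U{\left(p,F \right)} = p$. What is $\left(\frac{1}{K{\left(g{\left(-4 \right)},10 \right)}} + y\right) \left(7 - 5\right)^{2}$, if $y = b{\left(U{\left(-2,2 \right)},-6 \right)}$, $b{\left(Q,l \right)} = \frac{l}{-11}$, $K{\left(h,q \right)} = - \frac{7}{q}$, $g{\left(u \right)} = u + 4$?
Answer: $- \frac{272}{77} \approx -3.5325$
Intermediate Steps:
$g{\left(u \right)} = 4 + u$
$b{\left(Q,l \right)} = - \frac{l}{11}$ ($b{\left(Q,l \right)} = l \left(- \frac{1}{11}\right) = - \frac{l}{11}$)
$y = \frac{6}{11}$ ($y = \left(- \frac{1}{11}\right) \left(-6\right) = \frac{6}{11} \approx 0.54545$)
$\left(\frac{1}{K{\left(g{\left(-4 \right)},10 \right)}} + y\right) \left(7 - 5\right)^{2} = \left(\frac{1}{\left(-7\right) \frac{1}{10}} + \frac{6}{11}\right) \left(7 - 5\right)^{2} = \left(\frac{1}{\left(-7\right) \frac{1}{10}} + \frac{6}{11}\right) 2^{2} = \left(\frac{1}{- \frac{7}{10}} + \frac{6}{11}\right) 4 = \left(- \frac{10}{7} + \frac{6}{11}\right) 4 = \left(- \frac{68}{77}\right) 4 = - \frac{272}{77}$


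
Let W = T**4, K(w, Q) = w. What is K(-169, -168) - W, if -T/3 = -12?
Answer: -1679785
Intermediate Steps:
T = 36 (T = -3*(-12) = 36)
W = 1679616 (W = 36**4 = 1679616)
K(-169, -168) - W = -169 - 1*1679616 = -169 - 1679616 = -1679785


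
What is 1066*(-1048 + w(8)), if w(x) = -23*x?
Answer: -1313312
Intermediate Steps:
1066*(-1048 + w(8)) = 1066*(-1048 - 23*8) = 1066*(-1048 - 184) = 1066*(-1232) = -1313312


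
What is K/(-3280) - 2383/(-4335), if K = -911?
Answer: 470617/568752 ≈ 0.82746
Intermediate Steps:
K/(-3280) - 2383/(-4335) = -911/(-3280) - 2383/(-4335) = -911*(-1/3280) - 2383*(-1/4335) = 911/3280 + 2383/4335 = 470617/568752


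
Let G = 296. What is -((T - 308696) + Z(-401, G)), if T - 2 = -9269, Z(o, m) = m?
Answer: 317667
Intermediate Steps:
T = -9267 (T = 2 - 9269 = -9267)
-((T - 308696) + Z(-401, G)) = -((-9267 - 308696) + 296) = -(-317963 + 296) = -1*(-317667) = 317667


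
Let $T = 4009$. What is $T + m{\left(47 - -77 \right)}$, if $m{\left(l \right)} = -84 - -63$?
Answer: $3988$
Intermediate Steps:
$m{\left(l \right)} = -21$ ($m{\left(l \right)} = -84 + 63 = -21$)
$T + m{\left(47 - -77 \right)} = 4009 - 21 = 3988$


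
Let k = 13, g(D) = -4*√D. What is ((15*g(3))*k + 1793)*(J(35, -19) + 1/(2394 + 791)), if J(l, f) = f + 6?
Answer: -74237372/3185 + 496848*√3/49 ≈ -5745.9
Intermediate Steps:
J(l, f) = 6 + f
((15*g(3))*k + 1793)*(J(35, -19) + 1/(2394 + 791)) = ((15*(-4*√3))*13 + 1793)*((6 - 19) + 1/(2394 + 791)) = (-60*√3*13 + 1793)*(-13 + 1/3185) = (-780*√3 + 1793)*(-13 + 1/3185) = (1793 - 780*√3)*(-41404/3185) = -74237372/3185 + 496848*√3/49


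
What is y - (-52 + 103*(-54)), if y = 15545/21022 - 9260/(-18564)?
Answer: 547840064903/97563102 ≈ 5615.2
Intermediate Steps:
y = 120810275/97563102 (y = 15545*(1/21022) - 9260*(-1/18564) = 15545/21022 + 2315/4641 = 120810275/97563102 ≈ 1.2383)
y - (-52 + 103*(-54)) = 120810275/97563102 - (-52 + 103*(-54)) = 120810275/97563102 - (-52 - 5562) = 120810275/97563102 - 1*(-5614) = 120810275/97563102 + 5614 = 547840064903/97563102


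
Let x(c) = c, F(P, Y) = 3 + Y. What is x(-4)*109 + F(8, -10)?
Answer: -443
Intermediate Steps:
x(-4)*109 + F(8, -10) = -4*109 + (3 - 10) = -436 - 7 = -443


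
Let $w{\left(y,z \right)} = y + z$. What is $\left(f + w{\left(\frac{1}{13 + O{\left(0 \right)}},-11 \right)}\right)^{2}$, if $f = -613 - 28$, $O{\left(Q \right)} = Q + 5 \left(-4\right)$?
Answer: $\frac{20839225}{49} \approx 4.2529 \cdot 10^{5}$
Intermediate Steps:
$O{\left(Q \right)} = -20 + Q$ ($O{\left(Q \right)} = Q - 20 = -20 + Q$)
$f = -641$
$\left(f + w{\left(\frac{1}{13 + O{\left(0 \right)}},-11 \right)}\right)^{2} = \left(-641 - \left(11 - \frac{1}{13 + \left(-20 + 0\right)}\right)\right)^{2} = \left(-641 - \left(11 - \frac{1}{13 - 20}\right)\right)^{2} = \left(-641 - \left(11 - \frac{1}{-7}\right)\right)^{2} = \left(-641 - \frac{78}{7}\right)^{2} = \left(- \frac{4565}{7}\right)^{2} = \frac{20839225}{49}$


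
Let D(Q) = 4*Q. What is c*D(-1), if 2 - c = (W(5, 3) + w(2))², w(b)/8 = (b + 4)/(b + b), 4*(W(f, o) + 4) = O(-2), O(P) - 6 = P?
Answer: 316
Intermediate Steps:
O(P) = 6 + P
W(f, o) = -3 (W(f, o) = -4 + (6 - 2)/4 = -4 + (¼)*4 = -4 + 1 = -3)
w(b) = 4*(4 + b)/b (w(b) = 8*((b + 4)/(b + b)) = 8*((4 + b)/((2*b))) = 8*((4 + b)*(1/(2*b))) = 8*((4 + b)/(2*b)) = 4*(4 + b)/b)
c = -79 (c = 2 - (-3 + (4 + 16/2))² = 2 - (-3 + (4 + 16*(½)))² = 2 - (-3 + (4 + 8))² = 2 - (-3 + 12)² = 2 - 1*9² = 2 - 1*81 = 2 - 81 = -79)
c*D(-1) = -316*(-1) = -79*(-4) = 316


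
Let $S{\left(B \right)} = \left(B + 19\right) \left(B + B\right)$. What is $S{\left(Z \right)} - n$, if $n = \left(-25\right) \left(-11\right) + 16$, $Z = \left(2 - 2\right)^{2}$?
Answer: $-291$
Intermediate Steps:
$Z = 0$ ($Z = 0^{2} = 0$)
$n = 291$ ($n = 275 + 16 = 291$)
$S{\left(B \right)} = 2 B \left(19 + B\right)$ ($S{\left(B \right)} = \left(19 + B\right) 2 B = 2 B \left(19 + B\right)$)
$S{\left(Z \right)} - n = 2 \cdot 0 \left(19 + 0\right) - 291 = 2 \cdot 0 \cdot 19 - 291 = 0 - 291 = -291$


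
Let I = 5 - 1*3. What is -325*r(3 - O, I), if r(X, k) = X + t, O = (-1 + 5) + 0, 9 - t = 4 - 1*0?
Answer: -1300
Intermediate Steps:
I = 2 (I = 5 - 3 = 2)
t = 5 (t = 9 - (4 - 1*0) = 9 - (4 + 0) = 9 - 1*4 = 9 - 4 = 5)
O = 4 (O = 4 + 0 = 4)
r(X, k) = 5 + X (r(X, k) = X + 5 = 5 + X)
-325*r(3 - O, I) = -325*(5 + (3 - 1*4)) = -325*(5 + (3 - 4)) = -325*(5 - 1) = -325*4 = -1300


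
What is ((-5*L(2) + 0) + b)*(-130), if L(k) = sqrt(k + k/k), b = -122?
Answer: 15860 + 650*sqrt(3) ≈ 16986.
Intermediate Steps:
L(k) = sqrt(1 + k) (L(k) = sqrt(k + 1) = sqrt(1 + k))
((-5*L(2) + 0) + b)*(-130) = ((-5*sqrt(1 + 2) + 0) - 122)*(-130) = ((-5*sqrt(3) + 0) - 122)*(-130) = (-5*sqrt(3) - 122)*(-130) = (-122 - 5*sqrt(3))*(-130) = 15860 + 650*sqrt(3)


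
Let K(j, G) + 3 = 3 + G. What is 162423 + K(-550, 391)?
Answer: 162814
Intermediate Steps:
K(j, G) = G (K(j, G) = -3 + (3 + G) = G)
162423 + K(-550, 391) = 162423 + 391 = 162814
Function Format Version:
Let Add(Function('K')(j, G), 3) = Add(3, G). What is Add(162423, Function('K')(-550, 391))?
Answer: 162814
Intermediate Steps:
Function('K')(j, G) = G (Function('K')(j, G) = Add(-3, Add(3, G)) = G)
Add(162423, Function('K')(-550, 391)) = Add(162423, 391) = 162814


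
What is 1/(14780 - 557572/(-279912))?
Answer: 69978/1034414233 ≈ 6.7650e-5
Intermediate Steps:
1/(14780 - 557572/(-279912)) = 1/(14780 - 557572*(-1/279912)) = 1/(14780 + 139393/69978) = 1/(1034414233/69978) = 69978/1034414233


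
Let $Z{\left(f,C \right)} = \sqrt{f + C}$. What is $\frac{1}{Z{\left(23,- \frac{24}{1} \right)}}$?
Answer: $- i \approx - 1.0 i$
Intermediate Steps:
$Z{\left(f,C \right)} = \sqrt{C + f}$
$\frac{1}{Z{\left(23,- \frac{24}{1} \right)}} = \frac{1}{\sqrt{- \frac{24}{1} + 23}} = \frac{1}{\sqrt{\left(-24\right) 1 + 23}} = \frac{1}{\sqrt{-24 + 23}} = \frac{1}{\sqrt{-1}} = \frac{1}{i} = - i$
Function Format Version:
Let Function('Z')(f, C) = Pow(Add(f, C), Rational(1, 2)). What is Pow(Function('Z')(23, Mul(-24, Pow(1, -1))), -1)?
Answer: Mul(-1, I) ≈ Mul(-1.0000, I)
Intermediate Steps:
Function('Z')(f, C) = Pow(Add(C, f), Rational(1, 2))
Pow(Function('Z')(23, Mul(-24, Pow(1, -1))), -1) = Pow(Pow(Add(Mul(-24, Pow(1, -1)), 23), Rational(1, 2)), -1) = Pow(Pow(Add(Mul(-24, 1), 23), Rational(1, 2)), -1) = Pow(Pow(Add(-24, 23), Rational(1, 2)), -1) = Pow(Pow(-1, Rational(1, 2)), -1) = Pow(I, -1) = Mul(-1, I)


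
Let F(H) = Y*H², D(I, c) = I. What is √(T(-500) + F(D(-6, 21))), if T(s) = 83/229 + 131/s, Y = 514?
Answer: √2425933828645/11450 ≈ 136.03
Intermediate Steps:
T(s) = 83/229 + 131/s (T(s) = 83*(1/229) + 131/s = 83/229 + 131/s)
F(H) = 514*H²
√(T(-500) + F(D(-6, 21))) = √((83/229 + 131/(-500)) + 514*(-6)²) = √((83/229 + 131*(-1/500)) + 514*36) = √((83/229 - 131/500) + 18504) = √(11501/114500 + 18504) = √(2118719501/114500) = √2425933828645/11450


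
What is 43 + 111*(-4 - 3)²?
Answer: 5482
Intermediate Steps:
43 + 111*(-4 - 3)² = 43 + 111*(-7)² = 43 + 111*49 = 43 + 5439 = 5482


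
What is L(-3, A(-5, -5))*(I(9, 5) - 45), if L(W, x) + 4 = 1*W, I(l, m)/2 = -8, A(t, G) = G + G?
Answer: 427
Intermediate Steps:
A(t, G) = 2*G
I(l, m) = -16 (I(l, m) = 2*(-8) = -16)
L(W, x) = -4 + W (L(W, x) = -4 + 1*W = -4 + W)
L(-3, A(-5, -5))*(I(9, 5) - 45) = (-4 - 3)*(-16 - 45) = -7*(-61) = 427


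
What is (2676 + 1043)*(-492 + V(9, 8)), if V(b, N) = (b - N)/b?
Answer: -16464013/9 ≈ -1.8293e+6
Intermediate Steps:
V(b, N) = (b - N)/b
(2676 + 1043)*(-492 + V(9, 8)) = (2676 + 1043)*(-492 + (9 - 1*8)/9) = 3719*(-492 + (9 - 8)/9) = 3719*(-492 + (1/9)*1) = 3719*(-492 + 1/9) = 3719*(-4427/9) = -16464013/9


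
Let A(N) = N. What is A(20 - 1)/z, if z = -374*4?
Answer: -19/1496 ≈ -0.012701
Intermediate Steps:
z = -1496
A(20 - 1)/z = (20 - 1)/(-1496) = 19*(-1/1496) = -19/1496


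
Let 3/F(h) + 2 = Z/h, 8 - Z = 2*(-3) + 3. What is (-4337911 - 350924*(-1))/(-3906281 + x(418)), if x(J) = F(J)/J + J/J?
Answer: 1096421425/1074227001 ≈ 1.0207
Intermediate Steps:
Z = 11 (Z = 8 - (2*(-3) + 3) = 8 - (-6 + 3) = 8 - 1*(-3) = 8 + 3 = 11)
F(h) = 3/(-2 + 11/h)
x(J) = 1 - 3/(-11 + 2*J) (x(J) = (-3*J/(-11 + 2*J))/J + J/J = -3/(-11 + 2*J) + 1 = 1 - 3/(-11 + 2*J))
(-4337911 - 350924*(-1))/(-3906281 + x(418)) = (-4337911 - 350924*(-1))/(-3906281 + 2*(-7 + 418)/(-11 + 2*418)) = (-4337911 + 350924)/(-3906281 + 2*411/(-11 + 836)) = -3986987/(-3906281 + 2*411/825) = -3986987/(-3906281 + 2*(1/825)*411) = -3986987/(-3906281 + 274/275) = -3986987/(-1074227001/275) = -3986987*(-275/1074227001) = 1096421425/1074227001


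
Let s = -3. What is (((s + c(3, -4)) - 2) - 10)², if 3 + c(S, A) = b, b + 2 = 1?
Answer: 361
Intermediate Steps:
b = -1 (b = -2 + 1 = -1)
c(S, A) = -4 (c(S, A) = -3 - 1 = -4)
(((s + c(3, -4)) - 2) - 10)² = (((-3 - 4) - 2) - 10)² = ((-7 - 2) - 10)² = (-9 - 10)² = (-19)² = 361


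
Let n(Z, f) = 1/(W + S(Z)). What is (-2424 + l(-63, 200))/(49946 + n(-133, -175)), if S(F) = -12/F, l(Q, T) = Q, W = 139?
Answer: -15335671/307983729 ≈ -0.049794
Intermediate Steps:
n(Z, f) = 1/(139 - 12/Z)
(-2424 + l(-63, 200))/(49946 + n(-133, -175)) = (-2424 - 63)/(49946 - 133/(-12 + 139*(-133))) = -2487/(49946 - 133/(-12 - 18487)) = -2487/(49946 - 133/(-18499)) = -2487/(49946 - 133*(-1/18499)) = -2487/(49946 + 133/18499) = -2487/923951187/18499 = -2487*18499/923951187 = -15335671/307983729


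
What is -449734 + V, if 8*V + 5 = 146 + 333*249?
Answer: -1757407/4 ≈ -4.3935e+5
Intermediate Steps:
V = 41529/4 (V = -5/8 + (146 + 333*249)/8 = -5/8 + (146 + 82917)/8 = -5/8 + (⅛)*83063 = -5/8 + 83063/8 = 41529/4 ≈ 10382.)
-449734 + V = -449734 + 41529/4 = -1757407/4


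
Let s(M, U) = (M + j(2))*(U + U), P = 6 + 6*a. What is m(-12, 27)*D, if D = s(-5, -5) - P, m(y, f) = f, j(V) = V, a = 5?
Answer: -162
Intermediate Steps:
P = 36 (P = 6 + 6*5 = 6 + 30 = 36)
s(M, U) = 2*U*(2 + M) (s(M, U) = (M + 2)*(U + U) = (2 + M)*(2*U) = 2*U*(2 + M))
D = -6 (D = 2*(-5)*(2 - 5) - 1*36 = 2*(-5)*(-3) - 36 = 30 - 36 = -6)
m(-12, 27)*D = 27*(-6) = -162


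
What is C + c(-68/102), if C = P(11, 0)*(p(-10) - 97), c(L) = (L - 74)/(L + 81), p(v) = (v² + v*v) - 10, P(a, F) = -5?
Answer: -112289/241 ≈ -465.93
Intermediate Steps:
p(v) = -10 + 2*v² (p(v) = (v² + v²) - 10 = 2*v² - 10 = -10 + 2*v²)
c(L) = (-74 + L)/(81 + L)
C = -465 (C = -5*((-10 + 2*(-10)²) - 97) = -5*((-10 + 2*100) - 97) = -5*((-10 + 200) - 97) = -5*(190 - 97) = -5*93 = -465)
C + c(-68/102) = -465 + (-74 - 68/102)/(81 - 68/102) = -465 + (-74 - 68*1/102)/(81 - 68*1/102) = -465 + (-74 - ⅔)/(81 - ⅔) = -465 - 224/3/(241/3) = -465 + (3/241)*(-224/3) = -465 - 224/241 = -112289/241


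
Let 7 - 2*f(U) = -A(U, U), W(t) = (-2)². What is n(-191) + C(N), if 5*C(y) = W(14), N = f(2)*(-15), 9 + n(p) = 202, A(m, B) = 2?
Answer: 969/5 ≈ 193.80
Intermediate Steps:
n(p) = 193 (n(p) = -9 + 202 = 193)
W(t) = 4
f(U) = 9/2 (f(U) = 7/2 - (-1)*2/2 = 7/2 - ½*(-2) = 7/2 + 1 = 9/2)
N = -135/2 (N = (9/2)*(-15) = -135/2 ≈ -67.500)
C(y) = ⅘ (C(y) = (⅕)*4 = ⅘)
n(-191) + C(N) = 193 + ⅘ = 969/5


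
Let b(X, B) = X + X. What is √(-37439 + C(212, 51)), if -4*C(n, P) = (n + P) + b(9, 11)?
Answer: I*√150037/2 ≈ 193.67*I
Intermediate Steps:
b(X, B) = 2*X
C(n, P) = -9/2 - P/4 - n/4 (C(n, P) = -((n + P) + 2*9)/4 = -((P + n) + 18)/4 = -(18 + P + n)/4 = -9/2 - P/4 - n/4)
√(-37439 + C(212, 51)) = √(-37439 + (-9/2 - ¼*51 - ¼*212)) = √(-37439 + (-9/2 - 51/4 - 53)) = √(-37439 - 281/4) = √(-150037/4) = I*√150037/2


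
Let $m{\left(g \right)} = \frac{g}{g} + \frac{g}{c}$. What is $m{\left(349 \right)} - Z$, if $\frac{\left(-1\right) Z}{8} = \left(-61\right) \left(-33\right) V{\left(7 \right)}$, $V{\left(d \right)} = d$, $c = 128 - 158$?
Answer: $\frac{3381521}{30} \approx 1.1272 \cdot 10^{5}$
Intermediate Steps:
$c = -30$
$Z = -112728$ ($Z = - 8 \left(-61\right) \left(-33\right) 7 = - 8 \cdot 2013 \cdot 7 = \left(-8\right) 14091 = -112728$)
$m{\left(g \right)} = 1 - \frac{g}{30}$ ($m{\left(g \right)} = \frac{g}{g} + \frac{g}{-30} = 1 + g \left(- \frac{1}{30}\right) = 1 - \frac{g}{30}$)
$m{\left(349 \right)} - Z = \left(1 - \frac{349}{30}\right) - -112728 = \left(1 - \frac{349}{30}\right) + 112728 = - \frac{319}{30} + 112728 = \frac{3381521}{30}$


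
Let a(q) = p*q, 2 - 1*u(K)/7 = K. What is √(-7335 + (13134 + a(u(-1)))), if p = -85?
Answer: 3*√446 ≈ 63.356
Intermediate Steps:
u(K) = 14 - 7*K
a(q) = -85*q
√(-7335 + (13134 + a(u(-1)))) = √(-7335 + (13134 - 85*(14 - 7*(-1)))) = √(-7335 + (13134 - 85*(14 + 7))) = √(-7335 + (13134 - 85*21)) = √(-7335 + (13134 - 1785)) = √(-7335 + 11349) = √4014 = 3*√446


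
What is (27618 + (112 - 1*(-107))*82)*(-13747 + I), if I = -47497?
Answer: -2791256544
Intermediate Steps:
(27618 + (112 - 1*(-107))*82)*(-13747 + I) = (27618 + (112 - 1*(-107))*82)*(-13747 - 47497) = (27618 + (112 + 107)*82)*(-61244) = (27618 + 219*82)*(-61244) = (27618 + 17958)*(-61244) = 45576*(-61244) = -2791256544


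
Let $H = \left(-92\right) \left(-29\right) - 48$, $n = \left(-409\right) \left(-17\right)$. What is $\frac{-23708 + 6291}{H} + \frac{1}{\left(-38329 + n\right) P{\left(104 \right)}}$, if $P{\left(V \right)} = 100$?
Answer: $- \frac{2732379091}{411025600} \approx -6.6477$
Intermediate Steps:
$n = 6953$
$H = 2620$ ($H = 2668 - 48 = 2620$)
$\frac{-23708 + 6291}{H} + \frac{1}{\left(-38329 + n\right) P{\left(104 \right)}} = \frac{-23708 + 6291}{2620} + \frac{1}{\left(-38329 + 6953\right) 100} = \left(-17417\right) \frac{1}{2620} + \frac{1}{-31376} \cdot \frac{1}{100} = - \frac{17417}{2620} - \frac{1}{3137600} = - \frac{2732379091}{411025600}$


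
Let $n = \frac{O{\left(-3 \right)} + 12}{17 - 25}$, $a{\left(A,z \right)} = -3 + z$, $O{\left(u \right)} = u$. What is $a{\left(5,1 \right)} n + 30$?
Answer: $\frac{129}{4} \approx 32.25$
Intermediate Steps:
$n = - \frac{9}{8}$ ($n = \frac{-3 + 12}{17 - 25} = \frac{9}{-8} = 9 \left(- \frac{1}{8}\right) = - \frac{9}{8} \approx -1.125$)
$a{\left(5,1 \right)} n + 30 = \left(-3 + 1\right) \left(- \frac{9}{8}\right) + 30 = \left(-2\right) \left(- \frac{9}{8}\right) + 30 = \frac{9}{4} + 30 = \frac{129}{4}$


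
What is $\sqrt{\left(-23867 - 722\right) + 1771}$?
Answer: $i \sqrt{22818} \approx 151.06 i$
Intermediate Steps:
$\sqrt{\left(-23867 - 722\right) + 1771} = \sqrt{-24589 + 1771} = \sqrt{-22818} = i \sqrt{22818}$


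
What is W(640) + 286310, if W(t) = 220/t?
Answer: 9161931/32 ≈ 2.8631e+5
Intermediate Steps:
W(640) + 286310 = 220/640 + 286310 = 220*(1/640) + 286310 = 11/32 + 286310 = 9161931/32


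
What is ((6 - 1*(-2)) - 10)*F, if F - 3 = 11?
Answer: -28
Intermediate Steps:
F = 14 (F = 3 + 11 = 14)
((6 - 1*(-2)) - 10)*F = ((6 - 1*(-2)) - 10)*14 = ((6 + 2) - 10)*14 = (8 - 10)*14 = -2*14 = -28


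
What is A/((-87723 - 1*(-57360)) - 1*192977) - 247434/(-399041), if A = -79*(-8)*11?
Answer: 13121944132/22280454235 ≈ 0.58894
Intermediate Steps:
A = 6952 (A = 632*11 = 6952)
A/((-87723 - 1*(-57360)) - 1*192977) - 247434/(-399041) = 6952/((-87723 - 1*(-57360)) - 1*192977) - 247434/(-399041) = 6952/((-87723 + 57360) - 192977) - 247434*(-1/399041) = 6952/(-30363 - 192977) + 247434/399041 = 6952/(-223340) + 247434/399041 = 6952*(-1/223340) + 247434/399041 = -1738/55835 + 247434/399041 = 13121944132/22280454235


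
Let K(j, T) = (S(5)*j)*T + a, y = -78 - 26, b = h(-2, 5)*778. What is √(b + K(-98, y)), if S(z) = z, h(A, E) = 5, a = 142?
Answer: 4*√3437 ≈ 234.50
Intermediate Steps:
b = 3890 (b = 5*778 = 3890)
y = -104
K(j, T) = 142 + 5*T*j (K(j, T) = (5*j)*T + 142 = 5*T*j + 142 = 142 + 5*T*j)
√(b + K(-98, y)) = √(3890 + (142 + 5*(-104)*(-98))) = √(3890 + (142 + 50960)) = √(3890 + 51102) = √54992 = 4*√3437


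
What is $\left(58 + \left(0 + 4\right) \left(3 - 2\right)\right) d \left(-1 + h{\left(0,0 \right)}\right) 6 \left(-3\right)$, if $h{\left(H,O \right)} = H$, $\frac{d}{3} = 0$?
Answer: $0$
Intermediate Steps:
$d = 0$ ($d = 3 \cdot 0 = 0$)
$\left(58 + \left(0 + 4\right) \left(3 - 2\right)\right) d \left(-1 + h{\left(0,0 \right)}\right) 6 \left(-3\right) = \left(58 + \left(0 + 4\right) \left(3 - 2\right)\right) 0 \left(-1 + 0\right) 6 \left(-3\right) = \left(58 + 4 \cdot 1\right) 0 \left(\left(-1\right) 6\right) \left(-3\right) = \left(58 + 4\right) 0 \left(-6\right) \left(-3\right) = 62 \cdot 0 \left(-3\right) = 62 \cdot 0 = 0$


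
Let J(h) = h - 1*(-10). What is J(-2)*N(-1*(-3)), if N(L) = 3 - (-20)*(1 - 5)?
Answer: -616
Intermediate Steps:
J(h) = 10 + h (J(h) = h + 10 = 10 + h)
N(L) = -77 (N(L) = 3 - (-20)*(-4) = 3 - 5*16 = 3 - 80 = -77)
J(-2)*N(-1*(-3)) = (10 - 2)*(-77) = 8*(-77) = -616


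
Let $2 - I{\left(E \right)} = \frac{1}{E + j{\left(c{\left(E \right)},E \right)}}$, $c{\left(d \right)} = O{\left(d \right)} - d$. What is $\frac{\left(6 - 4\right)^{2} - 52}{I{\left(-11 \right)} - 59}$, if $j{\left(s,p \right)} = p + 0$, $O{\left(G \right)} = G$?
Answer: $\frac{1056}{1253} \approx 0.84278$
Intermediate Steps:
$c{\left(d \right)} = 0$ ($c{\left(d \right)} = d - d = 0$)
$j{\left(s,p \right)} = p$
$I{\left(E \right)} = 2 - \frac{1}{2 E}$ ($I{\left(E \right)} = 2 - \frac{1}{E + E} = 2 - \frac{1}{2 E}$)
$\frac{\left(6 - 4\right)^{2} - 52}{I{\left(-11 \right)} - 59} = \frac{\left(6 - 4\right)^{2} - 52}{\left(2 - \frac{1}{2 \left(-11\right)}\right) - 59} = \frac{2^{2} - 52}{\left(2 - - \frac{1}{22}\right) - 59} = \frac{4 - 52}{\left(2 + \frac{1}{22}\right) - 59} = \frac{1}{\frac{45}{22} - 59} \left(-48\right) = \frac{1}{- \frac{1253}{22}} \left(-48\right) = \left(- \frac{22}{1253}\right) \left(-48\right) = \frac{1056}{1253}$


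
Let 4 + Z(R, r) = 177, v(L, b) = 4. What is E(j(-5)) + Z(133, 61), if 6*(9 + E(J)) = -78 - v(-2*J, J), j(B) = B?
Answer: 451/3 ≈ 150.33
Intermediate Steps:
Z(R, r) = 173 (Z(R, r) = -4 + 177 = 173)
E(J) = -68/3 (E(J) = -9 + (-78 - 1*4)/6 = -9 + (-78 - 4)/6 = -9 + (1/6)*(-82) = -9 - 41/3 = -68/3)
E(j(-5)) + Z(133, 61) = -68/3 + 173 = 451/3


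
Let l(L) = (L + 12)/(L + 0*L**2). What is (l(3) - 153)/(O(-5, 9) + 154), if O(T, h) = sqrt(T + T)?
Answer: -11396/11863 + 74*I*sqrt(10)/11863 ≈ -0.96063 + 0.019726*I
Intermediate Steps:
O(T, h) = sqrt(2)*sqrt(T) (O(T, h) = sqrt(2*T) = sqrt(2)*sqrt(T))
l(L) = (12 + L)/L (l(L) = (12 + L)/(L + 0) = (12 + L)/L)
(l(3) - 153)/(O(-5, 9) + 154) = ((12 + 3)/3 - 153)/(sqrt(2)*sqrt(-5) + 154) = ((1/3)*15 - 153)/(sqrt(2)*(I*sqrt(5)) + 154) = (5 - 153)/(I*sqrt(10) + 154) = -148/(154 + I*sqrt(10))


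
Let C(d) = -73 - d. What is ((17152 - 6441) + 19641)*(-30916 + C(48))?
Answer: -942035024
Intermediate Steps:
((17152 - 6441) + 19641)*(-30916 + C(48)) = ((17152 - 6441) + 19641)*(-30916 + (-73 - 1*48)) = (10711 + 19641)*(-30916 + (-73 - 48)) = 30352*(-30916 - 121) = 30352*(-31037) = -942035024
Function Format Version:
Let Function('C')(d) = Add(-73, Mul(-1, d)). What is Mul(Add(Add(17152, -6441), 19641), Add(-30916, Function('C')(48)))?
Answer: -942035024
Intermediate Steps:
Mul(Add(Add(17152, -6441), 19641), Add(-30916, Function('C')(48))) = Mul(Add(Add(17152, -6441), 19641), Add(-30916, Add(-73, Mul(-1, 48)))) = Mul(Add(10711, 19641), Add(-30916, Add(-73, -48))) = Mul(30352, Add(-30916, -121)) = Mul(30352, -31037) = -942035024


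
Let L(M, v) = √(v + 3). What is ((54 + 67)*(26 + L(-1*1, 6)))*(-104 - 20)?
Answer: -435116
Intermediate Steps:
L(M, v) = √(3 + v)
((54 + 67)*(26 + L(-1*1, 6)))*(-104 - 20) = ((54 + 67)*(26 + √(3 + 6)))*(-104 - 20) = (121*(26 + √9))*(-124) = (121*(26 + 3))*(-124) = (121*29)*(-124) = 3509*(-124) = -435116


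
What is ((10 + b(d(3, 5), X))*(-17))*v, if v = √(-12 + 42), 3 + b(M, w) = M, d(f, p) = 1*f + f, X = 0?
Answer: -221*√30 ≈ -1210.5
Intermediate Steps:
d(f, p) = 2*f (d(f, p) = f + f = 2*f)
b(M, w) = -3 + M
v = √30 ≈ 5.4772
((10 + b(d(3, 5), X))*(-17))*v = ((10 + (-3 + 2*3))*(-17))*√30 = ((10 + (-3 + 6))*(-17))*√30 = ((10 + 3)*(-17))*√30 = (13*(-17))*√30 = -221*√30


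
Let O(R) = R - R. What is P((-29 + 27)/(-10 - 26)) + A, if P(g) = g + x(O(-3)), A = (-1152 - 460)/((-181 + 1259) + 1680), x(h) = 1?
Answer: 11693/24822 ≈ 0.47107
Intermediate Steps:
O(R) = 0
A = -806/1379 (A = -1612/(1078 + 1680) = -1612/2758 = -1612*1/2758 = -806/1379 ≈ -0.58448)
P(g) = 1 + g (P(g) = g + 1 = 1 + g)
P((-29 + 27)/(-10 - 26)) + A = (1 + (-29 + 27)/(-10 - 26)) - 806/1379 = (1 - 2/(-36)) - 806/1379 = (1 - 2*(-1/36)) - 806/1379 = (1 + 1/18) - 806/1379 = 19/18 - 806/1379 = 11693/24822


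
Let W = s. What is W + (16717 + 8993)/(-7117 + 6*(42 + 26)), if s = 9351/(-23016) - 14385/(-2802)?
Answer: 21522509489/24037166216 ≈ 0.89538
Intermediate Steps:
s = 16937981/3582824 (s = 9351*(-1/23016) - 14385*(-1/2802) = -3117/7672 + 4795/934 = 16937981/3582824 ≈ 4.7275)
W = 16937981/3582824 ≈ 4.7275
W + (16717 + 8993)/(-7117 + 6*(42 + 26)) = 16937981/3582824 + (16717 + 8993)/(-7117 + 6*(42 + 26)) = 16937981/3582824 + 25710/(-7117 + 6*68) = 16937981/3582824 + 25710/(-7117 + 408) = 16937981/3582824 + 25710/(-6709) = 16937981/3582824 + 25710*(-1/6709) = 16937981/3582824 - 25710/6709 = 21522509489/24037166216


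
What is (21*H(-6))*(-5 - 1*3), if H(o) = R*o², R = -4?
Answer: 24192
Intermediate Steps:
H(o) = -4*o²
(21*H(-6))*(-5 - 1*3) = (21*(-4*(-6)²))*(-5 - 1*3) = (21*(-4*36))*(-5 - 3) = (21*(-144))*(-8) = -3024*(-8) = 24192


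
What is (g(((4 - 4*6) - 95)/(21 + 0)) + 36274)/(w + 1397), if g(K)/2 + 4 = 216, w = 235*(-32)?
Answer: -36698/6123 ≈ -5.9935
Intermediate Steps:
w = -7520
g(K) = 424 (g(K) = -8 + 2*216 = -8 + 432 = 424)
(g(((4 - 4*6) - 95)/(21 + 0)) + 36274)/(w + 1397) = (424 + 36274)/(-7520 + 1397) = 36698/(-6123) = 36698*(-1/6123) = -36698/6123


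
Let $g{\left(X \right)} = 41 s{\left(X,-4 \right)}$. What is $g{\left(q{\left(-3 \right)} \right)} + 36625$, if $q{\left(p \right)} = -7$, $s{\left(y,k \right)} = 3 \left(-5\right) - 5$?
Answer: $35805$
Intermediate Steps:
$s{\left(y,k \right)} = -20$ ($s{\left(y,k \right)} = -15 - 5 = -20$)
$g{\left(X \right)} = -820$ ($g{\left(X \right)} = 41 \left(-20\right) = -820$)
$g{\left(q{\left(-3 \right)} \right)} + 36625 = -820 + 36625 = 35805$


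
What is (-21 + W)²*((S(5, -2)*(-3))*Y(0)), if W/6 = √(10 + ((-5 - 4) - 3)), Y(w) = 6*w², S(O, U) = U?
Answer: 0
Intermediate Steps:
W = 6*I*√2 (W = 6*√(10 + ((-5 - 4) - 3)) = 6*√(10 + (-9 - 3)) = 6*√(10 - 12) = 6*√(-2) = 6*(I*√2) = 6*I*√2 ≈ 8.4853*I)
(-21 + W)²*((S(5, -2)*(-3))*Y(0)) = (-21 + 6*I*√2)²*((-2*(-3))*(6*0²)) = (-21 + 6*I*√2)²*(6*(6*0)) = (-21 + 6*I*√2)²*(6*0) = (-21 + 6*I*√2)²*0 = 0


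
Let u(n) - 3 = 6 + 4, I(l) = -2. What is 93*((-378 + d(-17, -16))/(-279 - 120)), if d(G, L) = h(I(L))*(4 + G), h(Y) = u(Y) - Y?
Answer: 17763/133 ≈ 133.56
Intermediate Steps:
u(n) = 13 (u(n) = 3 + (6 + 4) = 3 + 10 = 13)
h(Y) = 13 - Y
d(G, L) = 60 + 15*G (d(G, L) = (13 - 1*(-2))*(4 + G) = (13 + 2)*(4 + G) = 15*(4 + G) = 60 + 15*G)
93*((-378 + d(-17, -16))/(-279 - 120)) = 93*((-378 + (60 + 15*(-17)))/(-279 - 120)) = 93*((-378 + (60 - 255))/(-399)) = 93*((-378 - 195)*(-1/399)) = 93*(-573*(-1/399)) = 93*(191/133) = 17763/133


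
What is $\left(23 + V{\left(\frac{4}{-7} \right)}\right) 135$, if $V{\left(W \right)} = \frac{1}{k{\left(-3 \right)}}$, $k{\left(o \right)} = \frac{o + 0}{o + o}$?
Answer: $3375$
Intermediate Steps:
$k{\left(o \right)} = \frac{1}{2}$ ($k{\left(o \right)} = \frac{o}{2 o} = o \frac{1}{2 o} = \frac{1}{2}$)
$V{\left(W \right)} = 2$ ($V{\left(W \right)} = \frac{1}{\frac{1}{2}} = 2$)
$\left(23 + V{\left(\frac{4}{-7} \right)}\right) 135 = \left(23 + 2\right) 135 = 25 \cdot 135 = 3375$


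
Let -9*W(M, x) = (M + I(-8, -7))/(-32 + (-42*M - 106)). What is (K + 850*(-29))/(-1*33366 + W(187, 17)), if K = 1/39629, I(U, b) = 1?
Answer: 17565803894718/23776899287585 ≈ 0.73878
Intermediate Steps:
W(M, x) = -(1 + M)/(9*(-138 - 42*M)) (W(M, x) = -(M + 1)/(9*(-32 + (-42*M - 106))) = -(1 + M)/(9*(-32 + (-106 - 42*M))) = -(1 + M)/(9*(-138 - 42*M)))
K = 1/39629 ≈ 2.5234e-5
(K + 850*(-29))/(-1*33366 + W(187, 17)) = (1/39629 + 850*(-29))/(-1*33366 + (1 + 187)/(54*(23 + 7*187))) = (1/39629 - 24650)/(-33366 + (1/54)*188/(23 + 1309)) = -976854849/(39629*(-33366 + (1/54)*188/1332)) = -976854849/(39629*(-33366 + (1/54)*(1/1332)*188)) = -976854849/(39629*(-33366 + 47/17982)) = -976854849/(39629*(-599987365/17982)) = -976854849/39629*(-17982/599987365) = 17565803894718/23776899287585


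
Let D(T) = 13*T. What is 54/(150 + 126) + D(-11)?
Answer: -6569/46 ≈ -142.80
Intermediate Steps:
54/(150 + 126) + D(-11) = 54/(150 + 126) + 13*(-11) = 54/276 - 143 = (1/276)*54 - 143 = 9/46 - 143 = -6569/46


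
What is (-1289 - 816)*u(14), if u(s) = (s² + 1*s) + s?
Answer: -471520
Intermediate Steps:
u(s) = s² + 2*s (u(s) = (s² + s) + s = (s + s²) + s = s² + 2*s)
(-1289 - 816)*u(14) = (-1289 - 816)*(14*(2 + 14)) = -29470*16 = -2105*224 = -471520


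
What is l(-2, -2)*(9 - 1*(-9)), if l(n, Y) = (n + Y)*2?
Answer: -144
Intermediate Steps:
l(n, Y) = 2*Y + 2*n (l(n, Y) = (Y + n)*2 = 2*Y + 2*n)
l(-2, -2)*(9 - 1*(-9)) = (2*(-2) + 2*(-2))*(9 - 1*(-9)) = (-4 - 4)*(9 + 9) = -8*18 = -144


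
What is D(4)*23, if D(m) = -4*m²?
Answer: -1472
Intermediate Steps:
D(4)*23 = -4*4²*23 = -4*16*23 = -64*23 = -1472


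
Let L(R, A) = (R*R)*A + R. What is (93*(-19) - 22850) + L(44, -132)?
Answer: -280125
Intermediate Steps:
L(R, A) = R + A*R**2 (L(R, A) = R**2*A + R = A*R**2 + R = R + A*R**2)
(93*(-19) - 22850) + L(44, -132) = (93*(-19) - 22850) + 44*(1 - 132*44) = (-1767 - 22850) + 44*(1 - 5808) = -24617 + 44*(-5807) = -24617 - 255508 = -280125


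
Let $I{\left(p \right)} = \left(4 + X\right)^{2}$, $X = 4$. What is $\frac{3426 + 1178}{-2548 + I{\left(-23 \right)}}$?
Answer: $- \frac{1151}{621} \approx -1.8535$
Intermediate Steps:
$I{\left(p \right)} = 64$ ($I{\left(p \right)} = \left(4 + 4\right)^{2} = 8^{2} = 64$)
$\frac{3426 + 1178}{-2548 + I{\left(-23 \right)}} = \frac{3426 + 1178}{-2548 + 64} = \frac{4604}{-2484} = 4604 \left(- \frac{1}{2484}\right) = - \frac{1151}{621}$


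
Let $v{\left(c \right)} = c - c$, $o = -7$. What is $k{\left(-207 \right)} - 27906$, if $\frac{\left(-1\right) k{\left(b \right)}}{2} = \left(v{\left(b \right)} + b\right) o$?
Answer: $-30804$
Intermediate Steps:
$v{\left(c \right)} = 0$
$k{\left(b \right)} = 14 b$ ($k{\left(b \right)} = - 2 \left(0 + b\right) \left(-7\right) = - 2 b \left(-7\right) = - 2 \left(- 7 b\right) = 14 b$)
$k{\left(-207 \right)} - 27906 = 14 \left(-207\right) - 27906 = -2898 - 27906 = -30804$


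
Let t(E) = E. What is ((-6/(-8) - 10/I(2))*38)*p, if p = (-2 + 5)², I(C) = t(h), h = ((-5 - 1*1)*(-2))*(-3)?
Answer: 703/2 ≈ 351.50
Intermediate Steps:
h = -36 (h = ((-5 - 1)*(-2))*(-3) = -6*(-2)*(-3) = 12*(-3) = -36)
I(C) = -36
p = 9 (p = 3² = 9)
((-6/(-8) - 10/I(2))*38)*p = ((-6/(-8) - 10/(-36))*38)*9 = ((-6*(-⅛) - 10*(-1/36))*38)*9 = ((¾ + 5/18)*38)*9 = ((37/36)*38)*9 = (703/18)*9 = 703/2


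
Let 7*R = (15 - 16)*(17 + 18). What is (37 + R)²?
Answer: 1024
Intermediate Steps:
R = -5 (R = ((15 - 16)*(17 + 18))/7 = (-1*35)/7 = (⅐)*(-35) = -5)
(37 + R)² = (37 - 5)² = 32² = 1024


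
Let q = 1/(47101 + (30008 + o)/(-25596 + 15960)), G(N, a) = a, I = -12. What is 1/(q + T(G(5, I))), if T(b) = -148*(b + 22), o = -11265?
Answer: -453846493/671692800004 ≈ -0.00067568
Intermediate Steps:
T(b) = -3256 - 148*b (T(b) = -148*(22 + b) = -3256 - 148*b)
q = 9636/453846493 (q = 1/(47101 + (30008 - 11265)/(-25596 + 15960)) = 1/(47101 + 18743/(-9636)) = 1/(47101 + 18743*(-1/9636)) = 1/(47101 - 18743/9636) = 1/(453846493/9636) = 9636/453846493 ≈ 2.1232e-5)
1/(q + T(G(5, I))) = 1/(9636/453846493 + (-3256 - 148*(-12))) = 1/(9636/453846493 + (-3256 + 1776)) = 1/(9636/453846493 - 1480) = 1/(-671692800004/453846493) = -453846493/671692800004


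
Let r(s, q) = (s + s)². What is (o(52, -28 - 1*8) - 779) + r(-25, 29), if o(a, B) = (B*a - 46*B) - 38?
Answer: 1467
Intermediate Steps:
r(s, q) = 4*s² (r(s, q) = (2*s)² = 4*s²)
o(a, B) = -38 - 46*B + B*a (o(a, B) = (-46*B + B*a) - 38 = -38 - 46*B + B*a)
(o(52, -28 - 1*8) - 779) + r(-25, 29) = ((-38 - 46*(-28 - 1*8) + (-28 - 1*8)*52) - 779) + 4*(-25)² = ((-38 - 46*(-28 - 8) + (-28 - 8)*52) - 779) + 4*625 = ((-38 - 46*(-36) - 36*52) - 779) + 2500 = ((-38 + 1656 - 1872) - 779) + 2500 = (-254 - 779) + 2500 = -1033 + 2500 = 1467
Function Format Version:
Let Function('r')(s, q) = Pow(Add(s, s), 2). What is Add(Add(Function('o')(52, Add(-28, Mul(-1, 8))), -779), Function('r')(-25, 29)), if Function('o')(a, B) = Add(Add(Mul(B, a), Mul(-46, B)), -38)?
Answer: 1467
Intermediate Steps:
Function('r')(s, q) = Mul(4, Pow(s, 2)) (Function('r')(s, q) = Pow(Mul(2, s), 2) = Mul(4, Pow(s, 2)))
Function('o')(a, B) = Add(-38, Mul(-46, B), Mul(B, a)) (Function('o')(a, B) = Add(Add(Mul(-46, B), Mul(B, a)), -38) = Add(-38, Mul(-46, B), Mul(B, a)))
Add(Add(Function('o')(52, Add(-28, Mul(-1, 8))), -779), Function('r')(-25, 29)) = Add(Add(Add(-38, Mul(-46, Add(-28, Mul(-1, 8))), Mul(Add(-28, Mul(-1, 8)), 52)), -779), Mul(4, Pow(-25, 2))) = Add(Add(Add(-38, Mul(-46, Add(-28, -8)), Mul(Add(-28, -8), 52)), -779), Mul(4, 625)) = Add(Add(Add(-38, Mul(-46, -36), Mul(-36, 52)), -779), 2500) = Add(Add(Add(-38, 1656, -1872), -779), 2500) = Add(Add(-254, -779), 2500) = Add(-1033, 2500) = 1467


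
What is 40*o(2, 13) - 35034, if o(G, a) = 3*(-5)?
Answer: -35634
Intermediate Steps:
o(G, a) = -15
40*o(2, 13) - 35034 = 40*(-15) - 35034 = -600 - 35034 = -35634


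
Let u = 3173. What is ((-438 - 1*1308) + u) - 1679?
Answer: -252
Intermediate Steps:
((-438 - 1*1308) + u) - 1679 = ((-438 - 1*1308) + 3173) - 1679 = ((-438 - 1308) + 3173) - 1679 = (-1746 + 3173) - 1679 = 1427 - 1679 = -252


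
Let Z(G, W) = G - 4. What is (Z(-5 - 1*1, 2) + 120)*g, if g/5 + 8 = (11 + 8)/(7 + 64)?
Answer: -301950/71 ≈ -4252.8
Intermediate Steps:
g = -2745/71 (g = -40 + 5*((11 + 8)/(7 + 64)) = -40 + 5*(19/71) = -40 + 95/71 = -2745/71 ≈ -38.662)
Z(G, W) = -4 + G
(Z(-5 - 1*1, 2) + 120)*g = ((-4 + (-5 - 1*1)) + 120)*(-2745/71) = ((-4 + (-5 - 1)) + 120)*(-2745/71) = ((-4 - 6) + 120)*(-2745/71) = (-10 + 120)*(-2745/71) = 110*(-2745/71) = -301950/71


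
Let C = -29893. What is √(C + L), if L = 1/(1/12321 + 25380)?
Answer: 2*I*√730776652485697935118/312706981 ≈ 172.9*I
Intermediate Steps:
L = 12321/312706981 (L = 1/(1/12321 + 25380) = 1/(312706981/12321) = 12321/312706981 ≈ 3.9401e-5)
√(C + L) = √(-29893 + 12321/312706981) = √(-9347749770712/312706981) = 2*I*√730776652485697935118/312706981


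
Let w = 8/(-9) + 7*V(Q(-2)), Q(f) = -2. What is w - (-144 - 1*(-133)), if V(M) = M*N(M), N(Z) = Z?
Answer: 343/9 ≈ 38.111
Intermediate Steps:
V(M) = M² (V(M) = M*M = M²)
w = 244/9 (w = 8/(-9) + 7*(-2)² = 8*(-⅑) + 7*4 = -8/9 + 28 = 244/9 ≈ 27.111)
w - (-144 - 1*(-133)) = 244/9 - (-144 - 1*(-133)) = 244/9 - (-144 + 133) = 244/9 - 1*(-11) = 244/9 + 11 = 343/9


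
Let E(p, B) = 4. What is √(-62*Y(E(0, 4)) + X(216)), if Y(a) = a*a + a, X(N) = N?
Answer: 32*I ≈ 32.0*I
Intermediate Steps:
Y(a) = a + a² (Y(a) = a² + a = a + a²)
√(-62*Y(E(0, 4)) + X(216)) = √(-248*(1 + 4) + 216) = √(-248*5 + 216) = √(-62*20 + 216) = √(-1240 + 216) = √(-1024) = 32*I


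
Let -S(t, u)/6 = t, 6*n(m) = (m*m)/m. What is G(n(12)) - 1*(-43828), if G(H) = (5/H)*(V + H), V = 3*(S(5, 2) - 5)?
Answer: 87141/2 ≈ 43571.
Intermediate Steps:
n(m) = m/6 (n(m) = ((m*m)/m)/6 = (m²/m)/6 = m/6)
S(t, u) = -6*t
V = -105 (V = 3*(-6*5 - 5) = 3*(-30 - 5) = 3*(-35) = -105)
G(H) = 5*(-105 + H)/H (G(H) = (5/H)*(-105 + H) = 5*(-105 + H)/H)
G(n(12)) - 1*(-43828) = (5 - 525/((⅙)*12)) - 1*(-43828) = (5 - 525/2) + 43828 = -515/2 + 43828 = 87141/2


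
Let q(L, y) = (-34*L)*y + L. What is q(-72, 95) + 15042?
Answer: 247530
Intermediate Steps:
q(L, y) = L - 34*L*y (q(L, y) = -34*L*y + L = L - 34*L*y)
q(-72, 95) + 15042 = -72*(1 - 34*95) + 15042 = -72*(1 - 3230) + 15042 = -72*(-3229) + 15042 = 232488 + 15042 = 247530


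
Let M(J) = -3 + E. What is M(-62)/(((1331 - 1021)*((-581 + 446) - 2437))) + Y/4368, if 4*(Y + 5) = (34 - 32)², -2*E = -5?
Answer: -398387/435336720 ≈ -0.00091512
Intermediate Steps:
E = 5/2 (E = -½*(-5) = 5/2 ≈ 2.5000)
M(J) = -½ (M(J) = -3 + 5/2 = -½)
Y = -4 (Y = -5 + (34 - 32)²/4 = -5 + (¼)*2² = -5 + (¼)*4 = -5 + 1 = -4)
M(-62)/(((1331 - 1021)*((-581 + 446) - 2437))) + Y/4368 = -1/((1331 - 1021)*((-581 + 446) - 2437))/2 - 4/4368 = -1/(310*(-135 - 2437))/2 - 4*1/4368 = -1/(2*(310*(-2572))) - 1/1092 = -½/(-797320) - 1/1092 = -½*(-1/797320) - 1/1092 = 1/1594640 - 1/1092 = -398387/435336720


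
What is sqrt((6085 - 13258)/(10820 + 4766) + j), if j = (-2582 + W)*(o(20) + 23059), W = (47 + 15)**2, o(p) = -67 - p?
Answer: sqrt(7042510439376566)/15586 ≈ 5384.3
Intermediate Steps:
W = 3844 (W = 62**2 = 3844)
j = 28990664 (j = (-2582 + 3844)*((-67 - 1*20) + 23059) = 1262*((-67 - 20) + 23059) = 1262*(-87 + 23059) = 1262*22972 = 28990664)
sqrt((6085 - 13258)/(10820 + 4766) + j) = sqrt((6085 - 13258)/(10820 + 4766) + 28990664) = sqrt(-7173/15586 + 28990664) = sqrt(451848481931/15586) = sqrt(7042510439376566)/15586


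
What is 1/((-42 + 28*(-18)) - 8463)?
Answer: -1/9009 ≈ -0.00011100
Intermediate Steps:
1/((-42 + 28*(-18)) - 8463) = 1/((-42 - 504) - 8463) = 1/(-546 - 8463) = 1/(-9009) = -1/9009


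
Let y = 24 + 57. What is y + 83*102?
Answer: 8547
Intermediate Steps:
y = 81
y + 83*102 = 81 + 83*102 = 81 + 8466 = 8547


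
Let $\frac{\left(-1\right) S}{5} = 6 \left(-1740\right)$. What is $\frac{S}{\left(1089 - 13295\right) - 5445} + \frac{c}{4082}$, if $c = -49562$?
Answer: $- \frac{543949631}{36025691} \approx -15.099$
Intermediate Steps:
$S = 52200$ ($S = - 5 \cdot 6 \left(-1740\right) = \left(-5\right) \left(-10440\right) = 52200$)
$\frac{S}{\left(1089 - 13295\right) - 5445} + \frac{c}{4082} = \frac{52200}{\left(1089 - 13295\right) - 5445} - \frac{49562}{4082} = \frac{52200}{-12206 - 5445} - \frac{24781}{2041} = \frac{52200}{-17651} - \frac{24781}{2041} = 52200 \left(- \frac{1}{17651}\right) - \frac{24781}{2041} = - \frac{52200}{17651} - \frac{24781}{2041} = - \frac{543949631}{36025691}$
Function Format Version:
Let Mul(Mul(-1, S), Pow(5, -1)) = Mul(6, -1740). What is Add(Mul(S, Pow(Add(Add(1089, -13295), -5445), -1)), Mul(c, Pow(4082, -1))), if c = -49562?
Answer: Rational(-543949631, 36025691) ≈ -15.099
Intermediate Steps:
S = 52200 (S = Mul(-5, Mul(6, -1740)) = Mul(-5, -10440) = 52200)
Add(Mul(S, Pow(Add(Add(1089, -13295), -5445), -1)), Mul(c, Pow(4082, -1))) = Add(Mul(52200, Pow(Add(Add(1089, -13295), -5445), -1)), Mul(-49562, Pow(4082, -1))) = Add(Mul(52200, Pow(Add(-12206, -5445), -1)), Mul(-49562, Rational(1, 4082))) = Add(Mul(52200, Pow(-17651, -1)), Rational(-24781, 2041)) = Add(Mul(52200, Rational(-1, 17651)), Rational(-24781, 2041)) = Add(Rational(-52200, 17651), Rational(-24781, 2041)) = Rational(-543949631, 36025691)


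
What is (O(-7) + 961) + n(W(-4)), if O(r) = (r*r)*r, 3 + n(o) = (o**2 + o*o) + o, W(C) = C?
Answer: 643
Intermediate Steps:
n(o) = -3 + o + 2*o**2 (n(o) = -3 + ((o**2 + o*o) + o) = -3 + ((o**2 + o**2) + o) = -3 + (2*o**2 + o) = -3 + (o + 2*o**2) = -3 + o + 2*o**2)
O(r) = r**3 (O(r) = r**2*r = r**3)
(O(-7) + 961) + n(W(-4)) = ((-7)**3 + 961) + (-3 - 4 + 2*(-4)**2) = (-343 + 961) + (-3 - 4 + 2*16) = 618 + (-3 - 4 + 32) = 618 + 25 = 643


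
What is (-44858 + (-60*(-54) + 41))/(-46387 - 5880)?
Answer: 41577/52267 ≈ 0.79547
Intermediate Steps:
(-44858 + (-60*(-54) + 41))/(-46387 - 5880) = (-44858 + (3240 + 41))/(-52267) = (-44858 + 3281)*(-1/52267) = -41577*(-1/52267) = 41577/52267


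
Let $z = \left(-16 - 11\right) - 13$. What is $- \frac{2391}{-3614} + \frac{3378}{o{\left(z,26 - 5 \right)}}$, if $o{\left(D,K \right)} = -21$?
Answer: $- \frac{4052627}{25298} \approx -160.2$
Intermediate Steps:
$z = -40$ ($z = -27 - 13 = -40$)
$- \frac{2391}{-3614} + \frac{3378}{o{\left(z,26 - 5 \right)}} = - \frac{2391}{-3614} + \frac{3378}{-21} = \left(-2391\right) \left(- \frac{1}{3614}\right) + 3378 \left(- \frac{1}{21}\right) = \frac{2391}{3614} - \frac{1126}{7} = - \frac{4052627}{25298}$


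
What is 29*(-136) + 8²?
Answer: -3880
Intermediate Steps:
29*(-136) + 8² = -3944 + 64 = -3880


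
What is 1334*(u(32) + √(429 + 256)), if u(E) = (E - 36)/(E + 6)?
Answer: -2668/19 + 1334*√685 ≈ 34774.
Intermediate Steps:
u(E) = (-36 + E)/(6 + E)
1334*(u(32) + √(429 + 256)) = 1334*((-36 + 32)/(6 + 32) + √(429 + 256)) = 1334*(-4/38 + √685) = 1334*((1/38)*(-4) + √685) = 1334*(-2/19 + √685) = -2668/19 + 1334*√685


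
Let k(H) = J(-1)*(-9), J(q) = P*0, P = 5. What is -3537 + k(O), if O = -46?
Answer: -3537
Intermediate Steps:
J(q) = 0 (J(q) = 5*0 = 0)
k(H) = 0 (k(H) = 0*(-9) = 0)
-3537 + k(O) = -3537 + 0 = -3537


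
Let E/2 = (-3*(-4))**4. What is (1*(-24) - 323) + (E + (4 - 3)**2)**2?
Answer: 1720009382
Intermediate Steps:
E = 41472 (E = 2*(-3*(-4))**4 = 2*12**4 = 2*20736 = 41472)
(1*(-24) - 323) + (E + (4 - 3)**2)**2 = (1*(-24) - 323) + (41472 + (4 - 3)**2)**2 = (-24 - 323) + (41472 + 1**2)**2 = -347 + (41472 + 1)**2 = -347 + 41473**2 = -347 + 1720009729 = 1720009382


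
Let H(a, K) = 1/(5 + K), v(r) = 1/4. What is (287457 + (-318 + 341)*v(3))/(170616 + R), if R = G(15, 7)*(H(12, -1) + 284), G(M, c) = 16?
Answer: 1149851/700656 ≈ 1.6411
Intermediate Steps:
v(r) = ¼
R = 4548 (R = 16*(1/(5 - 1) + 284) = 16*(1/4 + 284) = 16*(¼ + 284) = 16*(1137/4) = 4548)
(287457 + (-318 + 341)*v(3))/(170616 + R) = (287457 + (-318 + 341)*(¼))/(170616 + 4548) = (287457 + 23*(¼))/175164 = (287457 + 23/4)*(1/175164) = (1149851/4)*(1/175164) = 1149851/700656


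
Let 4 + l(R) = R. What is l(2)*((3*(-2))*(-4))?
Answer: -48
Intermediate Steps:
l(R) = -4 + R
l(2)*((3*(-2))*(-4)) = (-4 + 2)*((3*(-2))*(-4)) = -(-12)*(-4) = -2*24 = -48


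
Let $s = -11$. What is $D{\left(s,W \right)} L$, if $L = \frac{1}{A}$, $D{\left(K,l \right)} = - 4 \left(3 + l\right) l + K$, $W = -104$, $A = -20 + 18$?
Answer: $\frac{42027}{2} \approx 21014.0$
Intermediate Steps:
$A = -2$
$D{\left(K,l \right)} = K + l \left(-12 - 4 l\right)$ ($D{\left(K,l \right)} = \left(-12 - 4 l\right) l + K = l \left(-12 - 4 l\right) + K = K + l \left(-12 - 4 l\right)$)
$L = - \frac{1}{2}$ ($L = \frac{1}{-2} = - \frac{1}{2} \approx -0.5$)
$D{\left(s,W \right)} L = \left(-11 - -1248 - 4 \left(-104\right)^{2}\right) \left(- \frac{1}{2}\right) = \left(-11 + 1248 - 43264\right) \left(- \frac{1}{2}\right) = \left(-42027\right) \left(- \frac{1}{2}\right) = \frac{42027}{2}$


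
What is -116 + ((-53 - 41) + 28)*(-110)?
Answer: 7144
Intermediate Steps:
-116 + ((-53 - 41) + 28)*(-110) = -116 + (-94 + 28)*(-110) = -116 - 66*(-110) = -116 + 7260 = 7144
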